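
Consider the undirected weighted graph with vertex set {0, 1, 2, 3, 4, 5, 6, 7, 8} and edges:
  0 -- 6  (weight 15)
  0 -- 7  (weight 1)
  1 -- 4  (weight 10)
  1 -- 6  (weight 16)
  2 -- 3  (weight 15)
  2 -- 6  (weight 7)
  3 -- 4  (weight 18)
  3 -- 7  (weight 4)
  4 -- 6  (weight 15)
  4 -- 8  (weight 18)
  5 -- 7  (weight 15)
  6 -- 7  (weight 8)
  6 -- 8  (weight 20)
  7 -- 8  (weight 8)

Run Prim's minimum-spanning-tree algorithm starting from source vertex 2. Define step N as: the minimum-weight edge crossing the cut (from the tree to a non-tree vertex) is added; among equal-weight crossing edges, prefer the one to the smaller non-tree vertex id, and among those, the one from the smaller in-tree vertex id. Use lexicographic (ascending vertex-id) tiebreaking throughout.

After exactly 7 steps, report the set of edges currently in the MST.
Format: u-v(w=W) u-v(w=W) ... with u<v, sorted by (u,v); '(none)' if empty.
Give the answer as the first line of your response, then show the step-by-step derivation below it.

0-7(w=1) 1-4(w=10) 2-6(w=7) 3-7(w=4) 4-6(w=15) 6-7(w=8) 7-8(w=8)

step 1: add edge 2-6 (w=7); MST = {2-6(w=7)}
step 2: add edge 6-7 (w=8); MST = {2-6(w=7) 6-7(w=8)}
step 3: add edge 0-7 (w=1); MST = {0-7(w=1) 2-6(w=7) 6-7(w=8)}
step 4: add edge 3-7 (w=4); MST = {0-7(w=1) 2-6(w=7) 3-7(w=4) 6-7(w=8)}
step 5: add edge 7-8 (w=8); MST = {0-7(w=1) 2-6(w=7) 3-7(w=4) 6-7(w=8) 7-8(w=8)}
step 6: add edge 4-6 (w=15); MST = {0-7(w=1) 2-6(w=7) 3-7(w=4) 4-6(w=15) 6-7(w=8) 7-8(w=8)}
step 7: add edge 1-4 (w=10); MST = {0-7(w=1) 1-4(w=10) 2-6(w=7) 3-7(w=4) 4-6(w=15) 6-7(w=8) 7-8(w=8)}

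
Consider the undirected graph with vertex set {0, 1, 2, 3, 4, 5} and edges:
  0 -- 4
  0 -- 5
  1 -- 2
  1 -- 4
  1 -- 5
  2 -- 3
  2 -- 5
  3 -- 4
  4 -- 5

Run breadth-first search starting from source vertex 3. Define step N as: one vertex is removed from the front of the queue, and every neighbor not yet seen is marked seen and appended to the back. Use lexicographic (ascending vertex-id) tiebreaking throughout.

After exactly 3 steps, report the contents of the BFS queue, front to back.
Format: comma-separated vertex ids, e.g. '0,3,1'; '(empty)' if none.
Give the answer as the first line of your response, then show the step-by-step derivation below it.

1,5,0

step 1: dequeue 3; queue=[2,4]; order=3
step 2: dequeue 2; queue=[4,1,5]; order=3,2
step 3: dequeue 4; queue=[1,5,0]; order=3,2,4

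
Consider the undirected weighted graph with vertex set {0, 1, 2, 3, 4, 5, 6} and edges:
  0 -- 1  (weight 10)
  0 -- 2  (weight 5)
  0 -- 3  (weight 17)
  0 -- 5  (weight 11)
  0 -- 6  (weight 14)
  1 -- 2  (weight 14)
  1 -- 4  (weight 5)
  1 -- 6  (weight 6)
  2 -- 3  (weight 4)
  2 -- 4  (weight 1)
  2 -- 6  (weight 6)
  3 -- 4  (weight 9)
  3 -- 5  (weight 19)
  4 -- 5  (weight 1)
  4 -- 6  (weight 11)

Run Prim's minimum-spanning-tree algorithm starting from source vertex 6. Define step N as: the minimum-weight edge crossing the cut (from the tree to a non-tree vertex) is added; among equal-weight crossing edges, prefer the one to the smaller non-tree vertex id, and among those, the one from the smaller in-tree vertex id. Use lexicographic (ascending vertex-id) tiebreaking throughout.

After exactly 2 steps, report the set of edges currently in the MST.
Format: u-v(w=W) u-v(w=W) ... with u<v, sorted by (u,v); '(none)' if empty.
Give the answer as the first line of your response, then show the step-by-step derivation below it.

1-4(w=5) 1-6(w=6)

step 1: add edge 1-6 (w=6); MST = {1-6(w=6)}
step 2: add edge 1-4 (w=5); MST = {1-4(w=5) 1-6(w=6)}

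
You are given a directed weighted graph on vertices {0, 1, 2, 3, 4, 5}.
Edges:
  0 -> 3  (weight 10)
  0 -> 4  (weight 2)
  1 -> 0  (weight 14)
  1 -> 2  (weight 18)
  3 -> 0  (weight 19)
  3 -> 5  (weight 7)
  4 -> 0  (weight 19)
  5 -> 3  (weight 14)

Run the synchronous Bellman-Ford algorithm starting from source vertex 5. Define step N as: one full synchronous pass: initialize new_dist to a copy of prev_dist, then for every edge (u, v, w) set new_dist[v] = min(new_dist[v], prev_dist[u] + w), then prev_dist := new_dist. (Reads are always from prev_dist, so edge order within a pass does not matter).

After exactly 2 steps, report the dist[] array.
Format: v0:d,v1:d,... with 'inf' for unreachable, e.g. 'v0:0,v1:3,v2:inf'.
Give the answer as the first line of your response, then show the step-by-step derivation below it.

v0:33,v1:inf,v2:inf,v3:14,v4:inf,v5:0

step 1: dist = v0:inf,v1:inf,v2:inf,v3:14,v4:inf,v5:0
step 2: dist = v0:33,v1:inf,v2:inf,v3:14,v4:inf,v5:0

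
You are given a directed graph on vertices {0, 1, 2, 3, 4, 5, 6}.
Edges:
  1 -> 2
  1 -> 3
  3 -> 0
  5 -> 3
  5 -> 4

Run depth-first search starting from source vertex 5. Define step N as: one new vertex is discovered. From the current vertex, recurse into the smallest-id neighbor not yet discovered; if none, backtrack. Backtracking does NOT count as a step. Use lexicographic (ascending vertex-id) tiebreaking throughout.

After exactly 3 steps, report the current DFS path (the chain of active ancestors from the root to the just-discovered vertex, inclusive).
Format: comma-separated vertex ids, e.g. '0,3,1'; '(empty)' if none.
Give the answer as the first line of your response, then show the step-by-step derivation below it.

5,3,0

step 1: discover 5; path=5; order=5
step 2: discover 3; path=5>3; order=5,3
step 3: discover 0; path=5>3>0; order=5,3,0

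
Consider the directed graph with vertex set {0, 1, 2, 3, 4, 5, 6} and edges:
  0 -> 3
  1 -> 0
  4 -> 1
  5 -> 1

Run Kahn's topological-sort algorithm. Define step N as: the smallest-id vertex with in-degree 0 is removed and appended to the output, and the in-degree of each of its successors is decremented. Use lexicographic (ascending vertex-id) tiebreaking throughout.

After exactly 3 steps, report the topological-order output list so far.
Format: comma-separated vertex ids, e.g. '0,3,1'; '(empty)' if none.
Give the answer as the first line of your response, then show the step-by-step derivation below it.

2,4,5

step 1: output 2; order=[2]; indeg=(1,2,0,1,0,0,0)
step 2: output 4; order=[2,4]; indeg=(1,1,0,1,0,0,0)
step 3: output 5; order=[2,4,5]; indeg=(1,0,0,1,0,0,0)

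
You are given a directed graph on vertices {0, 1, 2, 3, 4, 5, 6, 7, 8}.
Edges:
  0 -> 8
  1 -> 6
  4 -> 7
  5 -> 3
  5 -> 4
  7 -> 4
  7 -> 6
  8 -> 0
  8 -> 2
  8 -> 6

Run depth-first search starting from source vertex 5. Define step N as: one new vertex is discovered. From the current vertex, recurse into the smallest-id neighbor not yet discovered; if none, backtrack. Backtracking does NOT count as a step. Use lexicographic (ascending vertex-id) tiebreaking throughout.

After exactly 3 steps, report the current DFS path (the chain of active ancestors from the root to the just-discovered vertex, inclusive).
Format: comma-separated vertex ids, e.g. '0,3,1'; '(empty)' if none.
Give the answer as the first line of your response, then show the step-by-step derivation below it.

5,4

step 1: discover 5; path=5; order=5
step 2: discover 3; path=5>3; order=5,3
step 3: discover 4; path=5>4; order=5,3,4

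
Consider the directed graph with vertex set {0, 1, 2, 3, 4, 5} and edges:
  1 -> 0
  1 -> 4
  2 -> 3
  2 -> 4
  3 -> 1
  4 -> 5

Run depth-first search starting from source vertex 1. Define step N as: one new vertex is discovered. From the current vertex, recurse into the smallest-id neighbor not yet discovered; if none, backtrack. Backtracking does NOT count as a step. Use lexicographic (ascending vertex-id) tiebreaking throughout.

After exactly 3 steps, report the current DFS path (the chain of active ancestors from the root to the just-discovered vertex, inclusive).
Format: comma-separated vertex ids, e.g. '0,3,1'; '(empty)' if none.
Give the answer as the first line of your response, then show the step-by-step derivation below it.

1,4

step 1: discover 1; path=1; order=1
step 2: discover 0; path=1>0; order=1,0
step 3: discover 4; path=1>4; order=1,0,4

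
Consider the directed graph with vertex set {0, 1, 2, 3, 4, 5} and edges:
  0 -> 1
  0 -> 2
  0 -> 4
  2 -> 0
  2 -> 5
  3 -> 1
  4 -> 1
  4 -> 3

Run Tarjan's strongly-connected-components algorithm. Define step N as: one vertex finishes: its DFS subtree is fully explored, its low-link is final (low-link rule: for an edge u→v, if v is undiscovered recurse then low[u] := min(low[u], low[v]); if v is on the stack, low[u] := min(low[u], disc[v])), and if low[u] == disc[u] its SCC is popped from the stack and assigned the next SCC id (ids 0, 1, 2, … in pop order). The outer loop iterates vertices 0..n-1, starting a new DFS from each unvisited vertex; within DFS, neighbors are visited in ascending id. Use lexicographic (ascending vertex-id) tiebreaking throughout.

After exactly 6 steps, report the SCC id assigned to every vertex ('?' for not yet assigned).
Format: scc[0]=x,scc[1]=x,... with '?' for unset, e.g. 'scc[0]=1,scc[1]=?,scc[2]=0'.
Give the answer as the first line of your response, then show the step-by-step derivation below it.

scc[0]=4,scc[1]=0,scc[2]=4,scc[3]=2,scc[4]=3,scc[5]=1

step 1: low=(low[0]=0,low[1]=1,low[2]=?,low[3]=?,low[4]=?,low[5]=?); scc=(scc[0]=?,scc[1]=0,scc[2]=?,scc[3]=?,scc[4]=?,scc[5]=?)
step 2: low=(low[0]=0,low[1]=1,low[2]=0,low[3]=?,low[4]=?,low[5]=3); scc=(scc[0]=?,scc[1]=0,scc[2]=?,scc[3]=?,scc[4]=?,scc[5]=1)
step 3: low=(low[0]=0,low[1]=1,low[2]=0,low[3]=?,low[4]=?,low[5]=3); scc=(scc[0]=?,scc[1]=0,scc[2]=?,scc[3]=?,scc[4]=?,scc[5]=1)
step 4: low=(low[0]=0,low[1]=1,low[2]=0,low[3]=5,low[4]=4,low[5]=3); scc=(scc[0]=?,scc[1]=0,scc[2]=?,scc[3]=2,scc[4]=?,scc[5]=1)
step 5: low=(low[0]=0,low[1]=1,low[2]=0,low[3]=5,low[4]=4,low[5]=3); scc=(scc[0]=?,scc[1]=0,scc[2]=?,scc[3]=2,scc[4]=3,scc[5]=1)
step 6: low=(low[0]=0,low[1]=1,low[2]=0,low[3]=5,low[4]=4,low[5]=3); scc=(scc[0]=4,scc[1]=0,scc[2]=4,scc[3]=2,scc[4]=3,scc[5]=1)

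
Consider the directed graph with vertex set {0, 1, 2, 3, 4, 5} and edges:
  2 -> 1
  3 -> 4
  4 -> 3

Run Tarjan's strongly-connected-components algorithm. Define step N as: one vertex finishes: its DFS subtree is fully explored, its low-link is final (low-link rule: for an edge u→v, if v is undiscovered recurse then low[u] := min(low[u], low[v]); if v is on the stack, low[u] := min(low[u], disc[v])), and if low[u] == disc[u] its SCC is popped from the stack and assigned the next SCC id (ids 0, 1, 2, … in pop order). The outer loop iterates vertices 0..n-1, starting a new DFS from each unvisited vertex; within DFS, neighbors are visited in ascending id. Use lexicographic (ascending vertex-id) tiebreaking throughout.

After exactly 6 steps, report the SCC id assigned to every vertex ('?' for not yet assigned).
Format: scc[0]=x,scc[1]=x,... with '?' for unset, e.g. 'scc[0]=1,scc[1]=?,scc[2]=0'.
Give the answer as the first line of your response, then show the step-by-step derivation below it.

scc[0]=0,scc[1]=1,scc[2]=2,scc[3]=3,scc[4]=3,scc[5]=4

step 1: low=(low[0]=0,low[1]=?,low[2]=?,low[3]=?,low[4]=?,low[5]=?); scc=(scc[0]=0,scc[1]=?,scc[2]=?,scc[3]=?,scc[4]=?,scc[5]=?)
step 2: low=(low[0]=0,low[1]=1,low[2]=?,low[3]=?,low[4]=?,low[5]=?); scc=(scc[0]=0,scc[1]=1,scc[2]=?,scc[3]=?,scc[4]=?,scc[5]=?)
step 3: low=(low[0]=0,low[1]=1,low[2]=2,low[3]=?,low[4]=?,low[5]=?); scc=(scc[0]=0,scc[1]=1,scc[2]=2,scc[3]=?,scc[4]=?,scc[5]=?)
step 4: low=(low[0]=0,low[1]=1,low[2]=2,low[3]=3,low[4]=3,low[5]=?); scc=(scc[0]=0,scc[1]=1,scc[2]=2,scc[3]=?,scc[4]=?,scc[5]=?)
step 5: low=(low[0]=0,low[1]=1,low[2]=2,low[3]=3,low[4]=3,low[5]=?); scc=(scc[0]=0,scc[1]=1,scc[2]=2,scc[3]=3,scc[4]=3,scc[5]=?)
step 6: low=(low[0]=0,low[1]=1,low[2]=2,low[3]=3,low[4]=3,low[5]=5); scc=(scc[0]=0,scc[1]=1,scc[2]=2,scc[3]=3,scc[4]=3,scc[5]=4)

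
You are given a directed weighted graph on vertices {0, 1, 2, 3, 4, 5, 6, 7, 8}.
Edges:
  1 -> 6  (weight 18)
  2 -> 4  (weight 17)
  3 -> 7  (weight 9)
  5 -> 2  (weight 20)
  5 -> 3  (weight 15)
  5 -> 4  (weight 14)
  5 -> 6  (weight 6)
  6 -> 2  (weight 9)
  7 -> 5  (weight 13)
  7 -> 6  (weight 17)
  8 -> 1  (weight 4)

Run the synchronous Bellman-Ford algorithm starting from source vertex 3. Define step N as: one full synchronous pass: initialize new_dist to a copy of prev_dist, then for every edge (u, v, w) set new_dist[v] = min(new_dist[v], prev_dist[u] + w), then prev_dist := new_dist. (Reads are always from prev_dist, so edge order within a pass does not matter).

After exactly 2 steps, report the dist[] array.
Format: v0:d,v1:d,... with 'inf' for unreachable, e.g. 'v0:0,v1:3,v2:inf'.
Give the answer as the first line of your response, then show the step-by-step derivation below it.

v0:inf,v1:inf,v2:inf,v3:0,v4:inf,v5:22,v6:26,v7:9,v8:inf

step 1: dist = v0:inf,v1:inf,v2:inf,v3:0,v4:inf,v5:inf,v6:inf,v7:9,v8:inf
step 2: dist = v0:inf,v1:inf,v2:inf,v3:0,v4:inf,v5:22,v6:26,v7:9,v8:inf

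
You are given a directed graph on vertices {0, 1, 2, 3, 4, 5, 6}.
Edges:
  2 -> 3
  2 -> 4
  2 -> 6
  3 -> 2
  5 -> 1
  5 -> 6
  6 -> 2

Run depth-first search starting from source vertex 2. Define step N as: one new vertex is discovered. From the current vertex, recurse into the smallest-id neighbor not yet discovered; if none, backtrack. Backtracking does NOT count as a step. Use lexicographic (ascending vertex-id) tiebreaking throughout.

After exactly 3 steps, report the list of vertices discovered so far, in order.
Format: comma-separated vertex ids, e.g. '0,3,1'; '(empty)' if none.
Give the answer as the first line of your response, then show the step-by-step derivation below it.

2,3,4

step 1: discover 2; path=2; order=2
step 2: discover 3; path=2>3; order=2,3
step 3: discover 4; path=2>4; order=2,3,4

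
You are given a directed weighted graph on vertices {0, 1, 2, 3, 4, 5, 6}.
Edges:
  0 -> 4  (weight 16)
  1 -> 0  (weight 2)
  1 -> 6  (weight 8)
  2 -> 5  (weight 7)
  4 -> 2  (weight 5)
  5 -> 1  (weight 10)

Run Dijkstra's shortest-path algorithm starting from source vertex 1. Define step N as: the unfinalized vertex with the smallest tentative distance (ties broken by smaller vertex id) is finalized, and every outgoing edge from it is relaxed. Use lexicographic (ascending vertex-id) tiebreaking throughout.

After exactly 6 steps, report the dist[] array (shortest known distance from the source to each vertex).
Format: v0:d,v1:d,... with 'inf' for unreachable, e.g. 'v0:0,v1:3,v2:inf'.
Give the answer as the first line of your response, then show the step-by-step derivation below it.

v0:2,v1:0,v2:23,v3:inf,v4:18,v5:30,v6:8

step 1: dist = v0:2,v1:0,v2:inf,v3:inf,v4:inf,v5:inf,v6:8
step 2: dist = v0:2,v1:0,v2:inf,v3:inf,v4:18,v5:inf,v6:8
step 3: dist = v0:2,v1:0,v2:inf,v3:inf,v4:18,v5:inf,v6:8
step 4: dist = v0:2,v1:0,v2:23,v3:inf,v4:18,v5:inf,v6:8
step 5: dist = v0:2,v1:0,v2:23,v3:inf,v4:18,v5:30,v6:8
step 6: dist = v0:2,v1:0,v2:23,v3:inf,v4:18,v5:30,v6:8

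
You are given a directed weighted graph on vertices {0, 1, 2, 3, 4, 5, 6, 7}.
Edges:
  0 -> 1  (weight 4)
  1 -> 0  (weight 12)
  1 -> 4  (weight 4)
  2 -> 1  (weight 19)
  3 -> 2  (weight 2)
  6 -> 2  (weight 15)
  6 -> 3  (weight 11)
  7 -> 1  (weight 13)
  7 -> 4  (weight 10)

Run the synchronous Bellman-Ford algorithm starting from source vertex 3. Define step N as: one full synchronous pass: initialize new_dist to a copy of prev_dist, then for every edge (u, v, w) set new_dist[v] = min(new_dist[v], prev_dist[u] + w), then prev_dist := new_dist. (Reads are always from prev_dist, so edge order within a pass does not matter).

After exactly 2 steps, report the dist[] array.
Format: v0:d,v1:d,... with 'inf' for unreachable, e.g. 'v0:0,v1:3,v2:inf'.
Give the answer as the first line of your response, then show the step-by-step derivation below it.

v0:inf,v1:21,v2:2,v3:0,v4:inf,v5:inf,v6:inf,v7:inf

step 1: dist = v0:inf,v1:inf,v2:2,v3:0,v4:inf,v5:inf,v6:inf,v7:inf
step 2: dist = v0:inf,v1:21,v2:2,v3:0,v4:inf,v5:inf,v6:inf,v7:inf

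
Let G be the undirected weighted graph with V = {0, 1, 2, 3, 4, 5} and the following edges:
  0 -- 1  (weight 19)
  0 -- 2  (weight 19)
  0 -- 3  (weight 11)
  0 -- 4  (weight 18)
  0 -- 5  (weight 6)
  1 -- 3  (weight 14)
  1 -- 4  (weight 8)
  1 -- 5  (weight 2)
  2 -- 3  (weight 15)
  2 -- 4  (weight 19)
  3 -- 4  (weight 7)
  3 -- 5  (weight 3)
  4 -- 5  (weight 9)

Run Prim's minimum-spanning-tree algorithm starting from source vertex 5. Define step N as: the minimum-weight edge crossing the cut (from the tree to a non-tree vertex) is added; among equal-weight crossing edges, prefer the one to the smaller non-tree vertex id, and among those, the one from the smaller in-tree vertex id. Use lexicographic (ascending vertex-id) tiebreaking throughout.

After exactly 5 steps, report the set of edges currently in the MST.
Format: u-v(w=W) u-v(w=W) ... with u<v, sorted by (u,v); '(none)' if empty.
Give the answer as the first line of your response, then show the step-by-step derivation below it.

0-5(w=6) 1-5(w=2) 2-3(w=15) 3-4(w=7) 3-5(w=3)

step 1: add edge 1-5 (w=2); MST = {1-5(w=2)}
step 2: add edge 3-5 (w=3); MST = {1-5(w=2) 3-5(w=3)}
step 3: add edge 0-5 (w=6); MST = {0-5(w=6) 1-5(w=2) 3-5(w=3)}
step 4: add edge 3-4 (w=7); MST = {0-5(w=6) 1-5(w=2) 3-4(w=7) 3-5(w=3)}
step 5: add edge 2-3 (w=15); MST = {0-5(w=6) 1-5(w=2) 2-3(w=15) 3-4(w=7) 3-5(w=3)}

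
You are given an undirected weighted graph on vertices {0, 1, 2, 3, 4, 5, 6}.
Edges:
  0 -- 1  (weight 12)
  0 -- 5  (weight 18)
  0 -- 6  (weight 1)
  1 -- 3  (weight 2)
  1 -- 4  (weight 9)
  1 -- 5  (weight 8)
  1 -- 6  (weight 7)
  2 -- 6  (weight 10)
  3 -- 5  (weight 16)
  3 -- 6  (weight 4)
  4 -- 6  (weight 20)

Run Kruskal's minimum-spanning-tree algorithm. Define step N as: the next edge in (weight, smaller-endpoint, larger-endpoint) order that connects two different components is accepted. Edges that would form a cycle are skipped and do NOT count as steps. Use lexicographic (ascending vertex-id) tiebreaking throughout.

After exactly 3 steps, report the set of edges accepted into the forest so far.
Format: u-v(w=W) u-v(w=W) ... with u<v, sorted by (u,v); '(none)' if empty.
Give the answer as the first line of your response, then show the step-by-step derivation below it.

0-6(w=1) 1-3(w=2) 3-6(w=4)

step 1: add edge 0-6 (w=1); MST = {0-6(w=1)}
step 2: add edge 1-3 (w=2); MST = {0-6(w=1) 1-3(w=2)}
step 3: add edge 3-6 (w=4); MST = {0-6(w=1) 1-3(w=2) 3-6(w=4)}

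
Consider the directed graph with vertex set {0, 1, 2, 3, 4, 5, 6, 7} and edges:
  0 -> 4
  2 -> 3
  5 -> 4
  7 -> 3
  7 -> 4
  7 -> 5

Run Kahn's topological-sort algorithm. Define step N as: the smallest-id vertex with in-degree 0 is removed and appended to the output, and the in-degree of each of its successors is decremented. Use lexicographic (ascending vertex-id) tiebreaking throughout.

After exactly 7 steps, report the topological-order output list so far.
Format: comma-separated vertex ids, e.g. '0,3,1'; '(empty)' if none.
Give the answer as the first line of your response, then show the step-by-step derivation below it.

0,1,2,6,7,3,5

step 1: output 0; order=[0]; indeg=(0,0,0,2,2,1,0,0)
step 2: output 1; order=[0,1]; indeg=(0,0,0,2,2,1,0,0)
step 3: output 2; order=[0,1,2]; indeg=(0,0,0,1,2,1,0,0)
step 4: output 6; order=[0,1,2,6]; indeg=(0,0,0,1,2,1,0,0)
step 5: output 7; order=[0,1,2,6,7]; indeg=(0,0,0,0,1,0,0,0)
step 6: output 3; order=[0,1,2,6,7,3]; indeg=(0,0,0,0,1,0,0,0)
step 7: output 5; order=[0,1,2,6,7,3,5]; indeg=(0,0,0,0,0,0,0,0)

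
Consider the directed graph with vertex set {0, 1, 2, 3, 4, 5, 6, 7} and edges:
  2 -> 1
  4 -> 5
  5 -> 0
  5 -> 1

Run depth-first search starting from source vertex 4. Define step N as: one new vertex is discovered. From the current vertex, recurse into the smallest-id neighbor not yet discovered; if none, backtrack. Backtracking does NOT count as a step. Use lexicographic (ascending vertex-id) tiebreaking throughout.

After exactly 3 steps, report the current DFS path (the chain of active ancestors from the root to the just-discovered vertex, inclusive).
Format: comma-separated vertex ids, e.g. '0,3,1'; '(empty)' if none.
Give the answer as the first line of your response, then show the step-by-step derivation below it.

4,5,0

step 1: discover 4; path=4; order=4
step 2: discover 5; path=4>5; order=4,5
step 3: discover 0; path=4>5>0; order=4,5,0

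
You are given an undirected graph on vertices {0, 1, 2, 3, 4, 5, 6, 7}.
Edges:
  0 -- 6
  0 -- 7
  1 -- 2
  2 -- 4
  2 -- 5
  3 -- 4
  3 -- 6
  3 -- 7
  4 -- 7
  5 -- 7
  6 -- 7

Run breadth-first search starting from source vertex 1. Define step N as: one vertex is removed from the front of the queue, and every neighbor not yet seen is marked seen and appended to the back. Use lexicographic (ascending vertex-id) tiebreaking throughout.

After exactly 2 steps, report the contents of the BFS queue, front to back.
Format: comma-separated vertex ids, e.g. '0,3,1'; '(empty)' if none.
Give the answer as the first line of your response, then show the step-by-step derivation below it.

4,5

step 1: dequeue 1; queue=[2]; order=1
step 2: dequeue 2; queue=[4,5]; order=1,2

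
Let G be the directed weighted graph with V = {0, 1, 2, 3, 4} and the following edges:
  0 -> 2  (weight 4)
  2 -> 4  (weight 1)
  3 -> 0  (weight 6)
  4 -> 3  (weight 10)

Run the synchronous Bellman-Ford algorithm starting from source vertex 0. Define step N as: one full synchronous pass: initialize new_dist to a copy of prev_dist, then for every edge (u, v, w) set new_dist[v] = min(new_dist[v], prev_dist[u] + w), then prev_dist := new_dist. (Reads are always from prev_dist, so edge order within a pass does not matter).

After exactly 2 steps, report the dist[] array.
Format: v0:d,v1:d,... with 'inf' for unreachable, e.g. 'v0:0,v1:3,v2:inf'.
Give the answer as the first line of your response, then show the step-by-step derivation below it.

v0:0,v1:inf,v2:4,v3:inf,v4:5

step 1: dist = v0:0,v1:inf,v2:4,v3:inf,v4:inf
step 2: dist = v0:0,v1:inf,v2:4,v3:inf,v4:5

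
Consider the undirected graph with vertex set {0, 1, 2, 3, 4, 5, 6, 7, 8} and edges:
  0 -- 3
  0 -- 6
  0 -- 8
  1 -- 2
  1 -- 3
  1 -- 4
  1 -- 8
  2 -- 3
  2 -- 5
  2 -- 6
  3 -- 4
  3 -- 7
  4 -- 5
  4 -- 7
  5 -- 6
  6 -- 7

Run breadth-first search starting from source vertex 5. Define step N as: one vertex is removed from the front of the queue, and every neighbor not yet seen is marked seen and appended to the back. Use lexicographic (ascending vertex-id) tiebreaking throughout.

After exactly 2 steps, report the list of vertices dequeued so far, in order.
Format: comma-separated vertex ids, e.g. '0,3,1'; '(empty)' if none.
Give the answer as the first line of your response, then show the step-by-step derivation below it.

5,2

step 1: dequeue 5; queue=[2,4,6]; order=5
step 2: dequeue 2; queue=[4,6,1,3]; order=5,2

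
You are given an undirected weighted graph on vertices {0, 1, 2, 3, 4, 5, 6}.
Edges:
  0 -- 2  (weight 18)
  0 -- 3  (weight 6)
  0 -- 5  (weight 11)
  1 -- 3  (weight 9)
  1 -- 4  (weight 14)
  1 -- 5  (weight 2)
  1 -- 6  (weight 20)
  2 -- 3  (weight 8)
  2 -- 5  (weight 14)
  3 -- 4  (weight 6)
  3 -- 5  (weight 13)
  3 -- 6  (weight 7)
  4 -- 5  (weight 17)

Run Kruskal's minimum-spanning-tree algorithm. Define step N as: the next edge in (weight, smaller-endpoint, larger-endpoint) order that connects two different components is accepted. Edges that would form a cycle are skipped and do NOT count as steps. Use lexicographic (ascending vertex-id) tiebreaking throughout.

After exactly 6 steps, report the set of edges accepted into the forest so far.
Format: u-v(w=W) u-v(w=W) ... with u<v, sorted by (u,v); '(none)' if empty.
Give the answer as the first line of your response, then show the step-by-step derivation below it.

0-3(w=6) 1-3(w=9) 1-5(w=2) 2-3(w=8) 3-4(w=6) 3-6(w=7)

step 1: add edge 1-5 (w=2); MST = {1-5(w=2)}
step 2: add edge 0-3 (w=6); MST = {0-3(w=6) 1-5(w=2)}
step 3: add edge 3-4 (w=6); MST = {0-3(w=6) 1-5(w=2) 3-4(w=6)}
step 4: add edge 3-6 (w=7); MST = {0-3(w=6) 1-5(w=2) 3-4(w=6) 3-6(w=7)}
step 5: add edge 2-3 (w=8); MST = {0-3(w=6) 1-5(w=2) 2-3(w=8) 3-4(w=6) 3-6(w=7)}
step 6: add edge 1-3 (w=9); MST = {0-3(w=6) 1-3(w=9) 1-5(w=2) 2-3(w=8) 3-4(w=6) 3-6(w=7)}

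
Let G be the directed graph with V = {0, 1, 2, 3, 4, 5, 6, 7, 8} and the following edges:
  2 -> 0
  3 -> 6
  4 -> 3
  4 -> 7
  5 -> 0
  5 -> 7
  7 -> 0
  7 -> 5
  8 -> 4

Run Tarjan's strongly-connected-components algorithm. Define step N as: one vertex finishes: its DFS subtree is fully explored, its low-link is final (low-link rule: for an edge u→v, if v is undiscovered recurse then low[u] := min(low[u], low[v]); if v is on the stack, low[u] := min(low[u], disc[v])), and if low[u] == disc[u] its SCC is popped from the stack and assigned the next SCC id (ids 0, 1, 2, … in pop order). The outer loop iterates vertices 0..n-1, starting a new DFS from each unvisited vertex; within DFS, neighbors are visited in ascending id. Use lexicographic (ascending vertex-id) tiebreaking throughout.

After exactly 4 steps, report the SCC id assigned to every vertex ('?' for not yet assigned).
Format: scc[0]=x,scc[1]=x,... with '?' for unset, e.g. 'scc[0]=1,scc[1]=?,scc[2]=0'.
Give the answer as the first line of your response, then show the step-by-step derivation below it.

scc[0]=0,scc[1]=1,scc[2]=2,scc[3]=?,scc[4]=?,scc[5]=?,scc[6]=3,scc[7]=?,scc[8]=?

step 1: low=(low[0]=0,low[1]=?,low[2]=?,low[3]=?,low[4]=?,low[5]=?,low[6]=?,low[7]=?,low[8]=?); scc=(scc[0]=0,scc[1]=?,scc[2]=?,scc[3]=?,scc[4]=?,scc[5]=?,scc[6]=?,scc[7]=?,scc[8]=?)
step 2: low=(low[0]=0,low[1]=1,low[2]=?,low[3]=?,low[4]=?,low[5]=?,low[6]=?,low[7]=?,low[8]=?); scc=(scc[0]=0,scc[1]=1,scc[2]=?,scc[3]=?,scc[4]=?,scc[5]=?,scc[6]=?,scc[7]=?,scc[8]=?)
step 3: low=(low[0]=0,low[1]=1,low[2]=2,low[3]=?,low[4]=?,low[5]=?,low[6]=?,low[7]=?,low[8]=?); scc=(scc[0]=0,scc[1]=1,scc[2]=2,scc[3]=?,scc[4]=?,scc[5]=?,scc[6]=?,scc[7]=?,scc[8]=?)
step 4: low=(low[0]=0,low[1]=1,low[2]=2,low[3]=3,low[4]=?,low[5]=?,low[6]=4,low[7]=?,low[8]=?); scc=(scc[0]=0,scc[1]=1,scc[2]=2,scc[3]=?,scc[4]=?,scc[5]=?,scc[6]=3,scc[7]=?,scc[8]=?)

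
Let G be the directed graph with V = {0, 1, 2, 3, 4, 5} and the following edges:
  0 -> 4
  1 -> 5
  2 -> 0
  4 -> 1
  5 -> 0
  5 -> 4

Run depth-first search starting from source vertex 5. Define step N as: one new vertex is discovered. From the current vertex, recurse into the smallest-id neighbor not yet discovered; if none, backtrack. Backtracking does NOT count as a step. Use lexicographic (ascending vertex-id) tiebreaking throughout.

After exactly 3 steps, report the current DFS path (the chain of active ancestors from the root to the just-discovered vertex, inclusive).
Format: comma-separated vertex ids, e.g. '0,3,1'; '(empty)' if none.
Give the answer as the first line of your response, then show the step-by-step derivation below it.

5,0,4

step 1: discover 5; path=5; order=5
step 2: discover 0; path=5>0; order=5,0
step 3: discover 4; path=5>0>4; order=5,0,4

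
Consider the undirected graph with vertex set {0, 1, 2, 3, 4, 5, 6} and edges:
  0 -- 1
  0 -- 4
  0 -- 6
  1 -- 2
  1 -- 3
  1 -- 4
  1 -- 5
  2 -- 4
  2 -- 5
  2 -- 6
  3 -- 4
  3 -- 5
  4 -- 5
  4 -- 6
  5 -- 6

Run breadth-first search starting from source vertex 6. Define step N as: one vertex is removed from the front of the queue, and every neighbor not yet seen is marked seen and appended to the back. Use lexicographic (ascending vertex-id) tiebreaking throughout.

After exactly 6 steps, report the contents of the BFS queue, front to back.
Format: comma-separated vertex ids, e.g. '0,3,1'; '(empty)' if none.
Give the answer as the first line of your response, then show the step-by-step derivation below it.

3

step 1: dequeue 6; queue=[0,2,4,5]; order=6
step 2: dequeue 0; queue=[2,4,5,1]; order=6,0
step 3: dequeue 2; queue=[4,5,1]; order=6,0,2
step 4: dequeue 4; queue=[5,1,3]; order=6,0,2,4
step 5: dequeue 5; queue=[1,3]; order=6,0,2,4,5
step 6: dequeue 1; queue=[3]; order=6,0,2,4,5,1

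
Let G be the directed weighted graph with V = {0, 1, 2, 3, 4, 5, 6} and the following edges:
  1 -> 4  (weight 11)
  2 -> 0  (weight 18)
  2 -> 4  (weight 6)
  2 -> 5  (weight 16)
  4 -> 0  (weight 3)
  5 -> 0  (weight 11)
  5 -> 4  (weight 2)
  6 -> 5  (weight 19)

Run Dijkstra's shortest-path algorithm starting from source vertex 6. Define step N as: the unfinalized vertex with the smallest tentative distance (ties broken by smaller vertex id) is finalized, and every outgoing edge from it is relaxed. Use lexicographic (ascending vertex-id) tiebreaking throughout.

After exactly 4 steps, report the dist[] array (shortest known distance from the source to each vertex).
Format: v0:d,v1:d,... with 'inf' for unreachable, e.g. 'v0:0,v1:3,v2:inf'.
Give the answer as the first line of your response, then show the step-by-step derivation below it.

v0:24,v1:inf,v2:inf,v3:inf,v4:21,v5:19,v6:0

step 1: dist = v0:inf,v1:inf,v2:inf,v3:inf,v4:inf,v5:19,v6:0
step 2: dist = v0:30,v1:inf,v2:inf,v3:inf,v4:21,v5:19,v6:0
step 3: dist = v0:24,v1:inf,v2:inf,v3:inf,v4:21,v5:19,v6:0
step 4: dist = v0:24,v1:inf,v2:inf,v3:inf,v4:21,v5:19,v6:0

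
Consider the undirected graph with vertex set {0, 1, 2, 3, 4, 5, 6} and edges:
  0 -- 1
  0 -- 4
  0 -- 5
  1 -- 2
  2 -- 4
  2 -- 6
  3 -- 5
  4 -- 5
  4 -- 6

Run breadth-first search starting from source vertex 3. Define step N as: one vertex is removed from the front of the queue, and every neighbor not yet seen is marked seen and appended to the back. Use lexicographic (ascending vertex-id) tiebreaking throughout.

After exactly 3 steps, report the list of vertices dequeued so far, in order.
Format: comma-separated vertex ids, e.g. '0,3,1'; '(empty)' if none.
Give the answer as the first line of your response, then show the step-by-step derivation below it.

3,5,0

step 1: dequeue 3; queue=[5]; order=3
step 2: dequeue 5; queue=[0,4]; order=3,5
step 3: dequeue 0; queue=[4,1]; order=3,5,0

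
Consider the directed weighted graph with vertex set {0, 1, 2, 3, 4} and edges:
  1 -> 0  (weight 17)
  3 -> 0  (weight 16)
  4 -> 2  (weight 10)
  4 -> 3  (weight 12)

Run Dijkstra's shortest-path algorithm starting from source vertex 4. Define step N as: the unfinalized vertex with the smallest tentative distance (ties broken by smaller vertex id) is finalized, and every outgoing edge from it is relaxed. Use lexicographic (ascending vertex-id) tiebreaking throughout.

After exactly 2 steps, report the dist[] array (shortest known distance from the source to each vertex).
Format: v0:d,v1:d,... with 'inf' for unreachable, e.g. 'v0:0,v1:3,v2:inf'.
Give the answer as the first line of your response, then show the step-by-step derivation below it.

v0:inf,v1:inf,v2:10,v3:12,v4:0

step 1: dist = v0:inf,v1:inf,v2:10,v3:12,v4:0
step 2: dist = v0:inf,v1:inf,v2:10,v3:12,v4:0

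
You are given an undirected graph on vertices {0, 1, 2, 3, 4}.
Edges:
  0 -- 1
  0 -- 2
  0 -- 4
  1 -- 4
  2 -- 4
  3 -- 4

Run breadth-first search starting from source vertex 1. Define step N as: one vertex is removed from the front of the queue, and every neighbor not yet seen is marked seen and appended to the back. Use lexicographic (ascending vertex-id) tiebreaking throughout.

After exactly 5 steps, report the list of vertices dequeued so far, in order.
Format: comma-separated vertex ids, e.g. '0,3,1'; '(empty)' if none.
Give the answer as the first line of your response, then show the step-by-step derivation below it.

1,0,4,2,3

step 1: dequeue 1; queue=[0,4]; order=1
step 2: dequeue 0; queue=[4,2]; order=1,0
step 3: dequeue 4; queue=[2,3]; order=1,0,4
step 4: dequeue 2; queue=[3]; order=1,0,4,2
step 5: dequeue 3; queue=[(empty)]; order=1,0,4,2,3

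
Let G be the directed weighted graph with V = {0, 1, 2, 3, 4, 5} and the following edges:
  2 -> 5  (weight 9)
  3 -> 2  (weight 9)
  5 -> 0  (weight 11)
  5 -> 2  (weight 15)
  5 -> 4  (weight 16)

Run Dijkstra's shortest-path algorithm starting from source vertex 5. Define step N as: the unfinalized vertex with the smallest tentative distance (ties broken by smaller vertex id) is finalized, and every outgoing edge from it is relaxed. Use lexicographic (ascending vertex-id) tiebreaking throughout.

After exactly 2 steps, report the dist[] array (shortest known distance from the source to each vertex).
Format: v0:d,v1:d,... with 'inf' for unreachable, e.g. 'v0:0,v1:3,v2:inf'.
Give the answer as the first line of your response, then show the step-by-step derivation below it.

v0:11,v1:inf,v2:15,v3:inf,v4:16,v5:0

step 1: dist = v0:11,v1:inf,v2:15,v3:inf,v4:16,v5:0
step 2: dist = v0:11,v1:inf,v2:15,v3:inf,v4:16,v5:0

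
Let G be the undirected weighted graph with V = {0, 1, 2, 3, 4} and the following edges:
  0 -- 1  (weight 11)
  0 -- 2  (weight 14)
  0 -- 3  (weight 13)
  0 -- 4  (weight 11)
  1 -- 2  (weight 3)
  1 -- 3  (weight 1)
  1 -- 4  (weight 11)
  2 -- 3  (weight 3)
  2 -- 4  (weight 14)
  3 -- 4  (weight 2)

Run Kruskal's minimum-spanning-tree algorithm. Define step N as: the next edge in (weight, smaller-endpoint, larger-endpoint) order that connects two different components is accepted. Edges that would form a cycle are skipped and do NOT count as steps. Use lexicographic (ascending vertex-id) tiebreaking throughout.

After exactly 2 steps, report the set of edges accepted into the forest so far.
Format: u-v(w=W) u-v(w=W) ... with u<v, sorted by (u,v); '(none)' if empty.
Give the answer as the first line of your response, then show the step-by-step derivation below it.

1-3(w=1) 3-4(w=2)

step 1: add edge 1-3 (w=1); MST = {1-3(w=1)}
step 2: add edge 3-4 (w=2); MST = {1-3(w=1) 3-4(w=2)}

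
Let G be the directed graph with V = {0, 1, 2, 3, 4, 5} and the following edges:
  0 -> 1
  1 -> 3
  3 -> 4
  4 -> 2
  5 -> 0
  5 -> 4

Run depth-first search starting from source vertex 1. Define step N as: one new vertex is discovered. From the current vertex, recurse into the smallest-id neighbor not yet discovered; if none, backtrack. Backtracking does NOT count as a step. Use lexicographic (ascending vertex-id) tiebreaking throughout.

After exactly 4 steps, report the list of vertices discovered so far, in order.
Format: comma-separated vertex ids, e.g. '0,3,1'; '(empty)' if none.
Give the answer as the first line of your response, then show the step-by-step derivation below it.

1,3,4,2

step 1: discover 1; path=1; order=1
step 2: discover 3; path=1>3; order=1,3
step 3: discover 4; path=1>3>4; order=1,3,4
step 4: discover 2; path=1>3>4>2; order=1,3,4,2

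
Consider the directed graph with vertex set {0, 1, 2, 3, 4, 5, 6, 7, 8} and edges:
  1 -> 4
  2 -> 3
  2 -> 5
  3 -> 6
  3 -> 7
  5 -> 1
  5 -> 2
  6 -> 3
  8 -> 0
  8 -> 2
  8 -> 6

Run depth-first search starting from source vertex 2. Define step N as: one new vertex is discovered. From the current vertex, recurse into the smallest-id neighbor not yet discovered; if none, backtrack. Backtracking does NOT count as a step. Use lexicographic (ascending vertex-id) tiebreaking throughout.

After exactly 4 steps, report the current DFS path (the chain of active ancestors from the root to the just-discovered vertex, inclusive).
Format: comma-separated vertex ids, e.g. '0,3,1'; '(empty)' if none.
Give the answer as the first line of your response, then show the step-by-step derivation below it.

2,3,7

step 1: discover 2; path=2; order=2
step 2: discover 3; path=2>3; order=2,3
step 3: discover 6; path=2>3>6; order=2,3,6
step 4: discover 7; path=2>3>7; order=2,3,6,7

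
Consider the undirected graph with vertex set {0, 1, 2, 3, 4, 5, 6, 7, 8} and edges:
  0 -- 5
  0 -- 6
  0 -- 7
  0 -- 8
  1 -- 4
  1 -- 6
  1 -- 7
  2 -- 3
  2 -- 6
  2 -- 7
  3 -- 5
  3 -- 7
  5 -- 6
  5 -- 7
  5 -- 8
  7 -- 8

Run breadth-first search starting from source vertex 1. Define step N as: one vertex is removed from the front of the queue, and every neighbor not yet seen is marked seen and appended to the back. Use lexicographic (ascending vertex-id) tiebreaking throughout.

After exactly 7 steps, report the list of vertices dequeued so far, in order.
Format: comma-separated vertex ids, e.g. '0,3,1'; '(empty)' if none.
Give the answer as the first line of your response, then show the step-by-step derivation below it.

1,4,6,7,0,2,5

step 1: dequeue 1; queue=[4,6,7]; order=1
step 2: dequeue 4; queue=[6,7]; order=1,4
step 3: dequeue 6; queue=[7,0,2,5]; order=1,4,6
step 4: dequeue 7; queue=[0,2,5,3,8]; order=1,4,6,7
step 5: dequeue 0; queue=[2,5,3,8]; order=1,4,6,7,0
step 6: dequeue 2; queue=[5,3,8]; order=1,4,6,7,0,2
step 7: dequeue 5; queue=[3,8]; order=1,4,6,7,0,2,5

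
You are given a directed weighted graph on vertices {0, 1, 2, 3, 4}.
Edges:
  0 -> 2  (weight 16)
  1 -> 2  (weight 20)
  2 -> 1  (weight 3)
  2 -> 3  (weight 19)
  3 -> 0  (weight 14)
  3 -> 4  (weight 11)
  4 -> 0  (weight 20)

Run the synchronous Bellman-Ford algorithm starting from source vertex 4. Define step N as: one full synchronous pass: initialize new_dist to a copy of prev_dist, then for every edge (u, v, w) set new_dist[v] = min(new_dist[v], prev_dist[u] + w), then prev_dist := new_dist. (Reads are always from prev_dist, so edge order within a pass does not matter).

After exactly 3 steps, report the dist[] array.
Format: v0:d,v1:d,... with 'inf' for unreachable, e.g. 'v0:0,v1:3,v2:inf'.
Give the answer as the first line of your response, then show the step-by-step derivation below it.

v0:20,v1:39,v2:36,v3:55,v4:0

step 1: dist = v0:20,v1:inf,v2:inf,v3:inf,v4:0
step 2: dist = v0:20,v1:inf,v2:36,v3:inf,v4:0
step 3: dist = v0:20,v1:39,v2:36,v3:55,v4:0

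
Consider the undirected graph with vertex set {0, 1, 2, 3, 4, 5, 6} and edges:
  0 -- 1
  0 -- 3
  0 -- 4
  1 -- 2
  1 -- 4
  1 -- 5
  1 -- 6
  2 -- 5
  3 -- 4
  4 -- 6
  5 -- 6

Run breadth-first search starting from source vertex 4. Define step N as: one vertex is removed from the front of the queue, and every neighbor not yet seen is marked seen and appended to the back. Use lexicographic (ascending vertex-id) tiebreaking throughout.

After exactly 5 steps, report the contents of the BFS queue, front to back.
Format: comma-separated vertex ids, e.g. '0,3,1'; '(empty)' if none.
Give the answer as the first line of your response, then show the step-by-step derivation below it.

2,5

step 1: dequeue 4; queue=[0,1,3,6]; order=4
step 2: dequeue 0; queue=[1,3,6]; order=4,0
step 3: dequeue 1; queue=[3,6,2,5]; order=4,0,1
step 4: dequeue 3; queue=[6,2,5]; order=4,0,1,3
step 5: dequeue 6; queue=[2,5]; order=4,0,1,3,6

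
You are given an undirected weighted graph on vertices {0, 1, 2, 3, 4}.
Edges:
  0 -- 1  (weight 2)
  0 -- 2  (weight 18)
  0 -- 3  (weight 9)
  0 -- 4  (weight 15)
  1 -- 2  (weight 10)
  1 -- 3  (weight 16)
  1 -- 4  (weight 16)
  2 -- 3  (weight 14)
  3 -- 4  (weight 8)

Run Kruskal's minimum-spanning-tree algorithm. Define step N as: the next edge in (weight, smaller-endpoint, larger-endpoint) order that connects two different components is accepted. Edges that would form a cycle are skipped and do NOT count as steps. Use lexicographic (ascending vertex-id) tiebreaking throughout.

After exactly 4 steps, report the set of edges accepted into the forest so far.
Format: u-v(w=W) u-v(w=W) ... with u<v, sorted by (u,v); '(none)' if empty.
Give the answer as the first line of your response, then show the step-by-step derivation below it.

0-1(w=2) 0-3(w=9) 1-2(w=10) 3-4(w=8)

step 1: add edge 0-1 (w=2); MST = {0-1(w=2)}
step 2: add edge 3-4 (w=8); MST = {0-1(w=2) 3-4(w=8)}
step 3: add edge 0-3 (w=9); MST = {0-1(w=2) 0-3(w=9) 3-4(w=8)}
step 4: add edge 1-2 (w=10); MST = {0-1(w=2) 0-3(w=9) 1-2(w=10) 3-4(w=8)}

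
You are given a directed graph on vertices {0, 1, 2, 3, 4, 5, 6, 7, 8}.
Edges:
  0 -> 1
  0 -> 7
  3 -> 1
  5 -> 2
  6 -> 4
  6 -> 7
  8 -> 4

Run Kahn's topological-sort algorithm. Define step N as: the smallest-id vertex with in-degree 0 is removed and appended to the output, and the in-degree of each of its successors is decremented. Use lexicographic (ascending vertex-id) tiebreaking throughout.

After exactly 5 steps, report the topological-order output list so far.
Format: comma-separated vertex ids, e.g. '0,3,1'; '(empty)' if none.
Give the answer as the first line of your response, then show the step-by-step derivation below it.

0,3,1,5,2

step 1: output 0; order=[0]; indeg=(0,1,1,0,2,0,0,1,0)
step 2: output 3; order=[0,3]; indeg=(0,0,1,0,2,0,0,1,0)
step 3: output 1; order=[0,3,1]; indeg=(0,0,1,0,2,0,0,1,0)
step 4: output 5; order=[0,3,1,5]; indeg=(0,0,0,0,2,0,0,1,0)
step 5: output 2; order=[0,3,1,5,2]; indeg=(0,0,0,0,2,0,0,1,0)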